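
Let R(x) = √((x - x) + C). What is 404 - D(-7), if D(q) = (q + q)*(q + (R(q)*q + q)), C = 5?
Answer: 208 - 98*√5 ≈ -11.135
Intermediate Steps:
R(x) = √5 (R(x) = √((x - x) + 5) = √(0 + 5) = √5)
D(q) = 2*q*(2*q + q*√5) (D(q) = (q + q)*(q + (√5*q + q)) = (2*q)*(q + (q*√5 + q)) = (2*q)*(q + (q + q*√5)) = (2*q)*(2*q + q*√5) = 2*q*(2*q + q*√5))
404 - D(-7) = 404 - 2*(-7)²*(2 + √5) = 404 - 2*49*(2 + √5) = 404 - (196 + 98*√5) = 404 + (-196 - 98*√5) = 208 - 98*√5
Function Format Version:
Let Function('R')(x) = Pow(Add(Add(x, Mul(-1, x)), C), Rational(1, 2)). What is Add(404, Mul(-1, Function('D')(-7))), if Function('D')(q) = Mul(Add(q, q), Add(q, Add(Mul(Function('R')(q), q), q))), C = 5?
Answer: Add(208, Mul(-98, Pow(5, Rational(1, 2)))) ≈ -11.135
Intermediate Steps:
Function('R')(x) = Pow(5, Rational(1, 2)) (Function('R')(x) = Pow(Add(Add(x, Mul(-1, x)), 5), Rational(1, 2)) = Pow(Add(0, 5), Rational(1, 2)) = Pow(5, Rational(1, 2)))
Function('D')(q) = Mul(2, q, Add(Mul(2, q), Mul(q, Pow(5, Rational(1, 2))))) (Function('D')(q) = Mul(Add(q, q), Add(q, Add(Mul(Pow(5, Rational(1, 2)), q), q))) = Mul(Mul(2, q), Add(q, Add(Mul(q, Pow(5, Rational(1, 2))), q))) = Mul(Mul(2, q), Add(q, Add(q, Mul(q, Pow(5, Rational(1, 2)))))) = Mul(Mul(2, q), Add(Mul(2, q), Mul(q, Pow(5, Rational(1, 2))))) = Mul(2, q, Add(Mul(2, q), Mul(q, Pow(5, Rational(1, 2))))))
Add(404, Mul(-1, Function('D')(-7))) = Add(404, Mul(-1, Mul(2, Pow(-7, 2), Add(2, Pow(5, Rational(1, 2)))))) = Add(404, Mul(-1, Mul(2, 49, Add(2, Pow(5, Rational(1, 2)))))) = Add(404, Mul(-1, Add(196, Mul(98, Pow(5, Rational(1, 2)))))) = Add(404, Add(-196, Mul(-98, Pow(5, Rational(1, 2))))) = Add(208, Mul(-98, Pow(5, Rational(1, 2))))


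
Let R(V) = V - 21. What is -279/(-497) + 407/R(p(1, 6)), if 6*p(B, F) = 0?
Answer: -28060/1491 ≈ -18.820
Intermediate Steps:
p(B, F) = 0 (p(B, F) = (⅙)*0 = 0)
R(V) = -21 + V
-279/(-497) + 407/R(p(1, 6)) = -279/(-497) + 407/(-21 + 0) = -279*(-1/497) + 407/(-21) = 279/497 + 407*(-1/21) = 279/497 - 407/21 = -28060/1491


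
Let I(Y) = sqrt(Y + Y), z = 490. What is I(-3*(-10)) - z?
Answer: -490 + 2*sqrt(15) ≈ -482.25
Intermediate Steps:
I(Y) = sqrt(2)*sqrt(Y) (I(Y) = sqrt(2*Y) = sqrt(2)*sqrt(Y))
I(-3*(-10)) - z = sqrt(2)*sqrt(-3*(-10)) - 1*490 = sqrt(2)*sqrt(30) - 490 = 2*sqrt(15) - 490 = -490 + 2*sqrt(15)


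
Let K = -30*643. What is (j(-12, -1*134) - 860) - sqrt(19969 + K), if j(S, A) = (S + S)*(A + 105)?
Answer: -164 - sqrt(679) ≈ -190.06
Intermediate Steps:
K = -19290
j(S, A) = 2*S*(105 + A) (j(S, A) = (2*S)*(105 + A) = 2*S*(105 + A))
(j(-12, -1*134) - 860) - sqrt(19969 + K) = (2*(-12)*(105 - 1*134) - 860) - sqrt(19969 - 19290) = (2*(-12)*(105 - 134) - 860) - sqrt(679) = (2*(-12)*(-29) - 860) - sqrt(679) = (696 - 860) - sqrt(679) = -164 - sqrt(679)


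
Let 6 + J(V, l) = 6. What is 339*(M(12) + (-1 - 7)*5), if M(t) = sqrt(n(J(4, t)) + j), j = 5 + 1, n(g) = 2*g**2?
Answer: -13560 + 339*sqrt(6) ≈ -12730.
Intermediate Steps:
J(V, l) = 0 (J(V, l) = -6 + 6 = 0)
j = 6
M(t) = sqrt(6) (M(t) = sqrt(2*0**2 + 6) = sqrt(2*0 + 6) = sqrt(0 + 6) = sqrt(6))
339*(M(12) + (-1 - 7)*5) = 339*(sqrt(6) + (-1 - 7)*5) = 339*(sqrt(6) - 8*5) = 339*(sqrt(6) - 40) = 339*(-40 + sqrt(6)) = -13560 + 339*sqrt(6)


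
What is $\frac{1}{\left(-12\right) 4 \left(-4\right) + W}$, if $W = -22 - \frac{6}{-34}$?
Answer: $\frac{17}{2893} \approx 0.0058763$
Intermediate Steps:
$W = - \frac{371}{17}$ ($W = -22 - - \frac{3}{17} = -22 + \frac{3}{17} = - \frac{371}{17} \approx -21.824$)
$\frac{1}{\left(-12\right) 4 \left(-4\right) + W} = \frac{1}{\left(-12\right) 4 \left(-4\right) - \frac{371}{17}} = \frac{1}{\left(-48\right) \left(-4\right) - \frac{371}{17}} = \frac{1}{192 - \frac{371}{17}} = \frac{1}{\frac{2893}{17}} = \frac{17}{2893}$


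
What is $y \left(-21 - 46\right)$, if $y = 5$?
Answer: $-335$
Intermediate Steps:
$y \left(-21 - 46\right) = 5 \left(-21 - 46\right) = 5 \left(-67\right) = -335$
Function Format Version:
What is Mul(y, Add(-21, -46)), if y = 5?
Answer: -335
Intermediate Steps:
Mul(y, Add(-21, -46)) = Mul(5, Add(-21, -46)) = Mul(5, -67) = -335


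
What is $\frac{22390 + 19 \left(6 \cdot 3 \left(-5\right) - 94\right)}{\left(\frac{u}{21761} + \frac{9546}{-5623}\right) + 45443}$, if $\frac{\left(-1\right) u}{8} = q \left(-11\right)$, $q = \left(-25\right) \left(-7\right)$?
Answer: $\frac{2311909574082}{5560379910323} \approx 0.41578$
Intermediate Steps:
$q = 175$
$u = 15400$ ($u = - 8 \cdot 175 \left(-11\right) = \left(-8\right) \left(-1925\right) = 15400$)
$\frac{22390 + 19 \left(6 \cdot 3 \left(-5\right) - 94\right)}{\left(\frac{u}{21761} + \frac{9546}{-5623}\right) + 45443} = \frac{22390 + 19 \left(6 \cdot 3 \left(-5\right) - 94\right)}{\left(\frac{15400}{21761} + \frac{9546}{-5623}\right) + 45443} = \frac{22390 + 19 \left(18 \left(-5\right) - 94\right)}{\left(15400 \cdot \frac{1}{21761} + 9546 \left(- \frac{1}{5623}\right)\right) + 45443} = \frac{22390 + 19 \left(-90 - 94\right)}{\left(\frac{15400}{21761} - \frac{9546}{5623}\right) + 45443} = \frac{22390 + 19 \left(-184\right)}{- \frac{121136306}{122362103} + 45443} = \frac{22390 - 3496}{\frac{5560379910323}{122362103}} = 18894 \cdot \frac{122362103}{5560379910323} = \frac{2311909574082}{5560379910323}$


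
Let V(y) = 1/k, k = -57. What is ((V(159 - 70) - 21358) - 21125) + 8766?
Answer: -1921870/57 ≈ -33717.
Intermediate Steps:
V(y) = -1/57 (V(y) = 1/(-57) = -1/57)
((V(159 - 70) - 21358) - 21125) + 8766 = ((-1/57 - 21358) - 21125) + 8766 = (-1217407/57 - 21125) + 8766 = -2421532/57 + 8766 = -1921870/57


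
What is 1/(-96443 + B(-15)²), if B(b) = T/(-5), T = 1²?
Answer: -25/2411074 ≈ -1.0369e-5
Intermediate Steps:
T = 1
B(b) = -⅕ (B(b) = 1/(-5) = 1*(-⅕) = -⅕)
1/(-96443 + B(-15)²) = 1/(-96443 + (-⅕)²) = 1/(-96443 + 1/25) = 1/(-2411074/25) = -25/2411074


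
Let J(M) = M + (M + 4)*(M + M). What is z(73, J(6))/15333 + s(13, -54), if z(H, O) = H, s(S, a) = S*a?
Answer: -10763693/15333 ≈ -702.00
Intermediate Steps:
J(M) = M + 2*M*(4 + M) (J(M) = M + (4 + M)*(2*M) = M + 2*M*(4 + M))
z(73, J(6))/15333 + s(13, -54) = 73/15333 + 13*(-54) = 73*(1/15333) - 702 = 73/15333 - 702 = -10763693/15333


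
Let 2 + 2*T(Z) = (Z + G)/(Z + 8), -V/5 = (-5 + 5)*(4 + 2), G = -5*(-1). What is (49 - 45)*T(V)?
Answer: -11/4 ≈ -2.7500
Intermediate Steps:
G = 5
V = 0 (V = -5*(-5 + 5)*(4 + 2) = -0*6 = -5*0 = 0)
T(Z) = -1 + (5 + Z)/(2*(8 + Z)) (T(Z) = -1 + ((Z + 5)/(Z + 8))/2 = -1 + ((5 + Z)/(8 + Z))/2 = -1 + (5 + Z)/(2*(8 + Z)))
(49 - 45)*T(V) = (49 - 45)*((-11 - 1*0)/(2*(8 + 0))) = 4*((½)*(-11 + 0)/8) = 4*((½)*(⅛)*(-11)) = 4*(-11/16) = -11/4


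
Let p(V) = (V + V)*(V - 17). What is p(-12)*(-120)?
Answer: -83520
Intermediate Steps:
p(V) = 2*V*(-17 + V) (p(V) = (2*V)*(-17 + V) = 2*V*(-17 + V))
p(-12)*(-120) = (2*(-12)*(-17 - 12))*(-120) = (2*(-12)*(-29))*(-120) = 696*(-120) = -83520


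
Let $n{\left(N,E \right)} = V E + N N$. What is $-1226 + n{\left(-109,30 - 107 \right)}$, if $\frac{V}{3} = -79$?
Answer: $28904$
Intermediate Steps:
$V = -237$ ($V = 3 \left(-79\right) = -237$)
$n{\left(N,E \right)} = N^{2} - 237 E$ ($n{\left(N,E \right)} = - 237 E + N N = - 237 E + N^{2} = N^{2} - 237 E$)
$-1226 + n{\left(-109,30 - 107 \right)} = -1226 - \left(-11881 + 237 \left(30 - 107\right)\right) = -1226 + \left(11881 - -18249\right) = -1226 + \left(11881 + 18249\right) = -1226 + 30130 = 28904$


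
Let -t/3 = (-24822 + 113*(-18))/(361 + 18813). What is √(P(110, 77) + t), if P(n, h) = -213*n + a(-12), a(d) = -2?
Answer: 10*I*√21532622501/9587 ≈ 153.06*I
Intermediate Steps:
P(n, h) = -2 - 213*n (P(n, h) = -213*n - 2 = -2 - 213*n)
t = 40284/9587 (t = -3*(-24822 + 113*(-18))/(361 + 18813) = -3*(-24822 - 2034)/19174 = -(-80568)/19174 = -3*(-13428/9587) = 40284/9587 ≈ 4.2019)
√(P(110, 77) + t) = √((-2 - 213*110) + 40284/9587) = √((-2 - 23430) + 40284/9587) = √(-23432 + 40284/9587) = √(-224602300/9587) = 10*I*√21532622501/9587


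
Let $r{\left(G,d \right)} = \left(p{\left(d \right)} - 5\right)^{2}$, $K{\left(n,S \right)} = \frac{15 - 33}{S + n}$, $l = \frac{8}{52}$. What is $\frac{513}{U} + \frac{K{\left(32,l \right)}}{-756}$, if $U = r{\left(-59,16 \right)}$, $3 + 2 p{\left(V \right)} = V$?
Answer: $\frac{4002781}{17556} \approx 228.0$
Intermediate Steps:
$p{\left(V \right)} = - \frac{3}{2} + \frac{V}{2}$
$l = \frac{2}{13}$ ($l = 8 \cdot \frac{1}{52} = \frac{2}{13} \approx 0.15385$)
$K{\left(n,S \right)} = - \frac{18}{S + n}$
$r{\left(G,d \right)} = \left(- \frac{13}{2} + \frac{d}{2}\right)^{2}$ ($r{\left(G,d \right)} = \left(\left(- \frac{3}{2} + \frac{d}{2}\right) - 5\right)^{2} = \left(- \frac{13}{2} + \frac{d}{2}\right)^{2}$)
$U = \frac{9}{4}$ ($U = \frac{\left(-13 + 16\right)^{2}}{4} = \frac{3^{2}}{4} = \frac{1}{4} \cdot 9 = \frac{9}{4} \approx 2.25$)
$\frac{513}{U} + \frac{K{\left(32,l \right)}}{-756} = \frac{513}{\frac{9}{4}} + \frac{\left(-18\right) \frac{1}{\frac{2}{13} + 32}}{-756} = 513 \cdot \frac{4}{9} + - \frac{18}{\frac{418}{13}} \left(- \frac{1}{756}\right) = 228 + \left(-18\right) \frac{13}{418} \left(- \frac{1}{756}\right) = 228 - - \frac{13}{17556} = 228 + \frac{13}{17556} = \frac{4002781}{17556}$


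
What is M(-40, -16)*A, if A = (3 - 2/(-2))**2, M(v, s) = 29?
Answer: 464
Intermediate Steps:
A = 16 (A = (3 - 2*(-1/2))**2 = (3 + 1)**2 = 4**2 = 16)
M(-40, -16)*A = 29*16 = 464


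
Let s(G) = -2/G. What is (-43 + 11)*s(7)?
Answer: 64/7 ≈ 9.1429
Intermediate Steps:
(-43 + 11)*s(7) = (-43 + 11)*(-2/7) = -(-64)/7 = -32*(-2/7) = 64/7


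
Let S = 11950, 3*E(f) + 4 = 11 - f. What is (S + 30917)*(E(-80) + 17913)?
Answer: 769119714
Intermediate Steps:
E(f) = 7/3 - f/3 (E(f) = -4/3 + (11 - f)/3 = -4/3 + (11/3 - f/3) = 7/3 - f/3)
(S + 30917)*(E(-80) + 17913) = (11950 + 30917)*((7/3 - ⅓*(-80)) + 17913) = 42867*((7/3 + 80/3) + 17913) = 42867*(29 + 17913) = 42867*17942 = 769119714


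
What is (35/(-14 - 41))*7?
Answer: -49/11 ≈ -4.4545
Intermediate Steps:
(35/(-14 - 41))*7 = (35/(-55))*7 = -1/55*35*7 = -7/11*7 = -49/11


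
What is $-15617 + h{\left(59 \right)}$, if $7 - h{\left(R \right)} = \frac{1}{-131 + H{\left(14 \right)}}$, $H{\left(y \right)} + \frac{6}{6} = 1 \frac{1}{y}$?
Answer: $- \frac{28831656}{1847} \approx -15610.0$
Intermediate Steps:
$H{\left(y \right)} = -1 + \frac{1}{y}$ ($H{\left(y \right)} = -1 + 1 \frac{1}{y} = -1 + \frac{1}{y}$)
$h{\left(R \right)} = \frac{12943}{1847}$ ($h{\left(R \right)} = 7 - \frac{1}{-131 + \frac{1 - 14}{14}} = 7 - \frac{1}{-131 + \frac{1}{14} \left(-13\right)} = 7 - \frac{1}{-131 - \frac{13}{14}} = 7 - \frac{1}{- \frac{1847}{14}} = 7 - - \frac{14}{1847} = 7 + \frac{14}{1847} = \frac{12943}{1847}$)
$-15617 + h{\left(59 \right)} = -15617 + \frac{12943}{1847} = - \frac{28831656}{1847}$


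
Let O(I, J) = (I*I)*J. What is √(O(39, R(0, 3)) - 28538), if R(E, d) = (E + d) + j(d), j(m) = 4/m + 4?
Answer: I*√15863 ≈ 125.95*I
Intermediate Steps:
j(m) = 4 + 4/m
R(E, d) = 4 + E + d + 4/d (R(E, d) = (E + d) + (4 + 4/d) = 4 + E + d + 4/d)
O(I, J) = J*I² (O(I, J) = I²*J = J*I²)
√(O(39, R(0, 3)) - 28538) = √((4 + 0 + 3 + 4/3)*39² - 28538) = √((4 + 0 + 3 + 4*(⅓))*1521 - 28538) = √((4 + 0 + 3 + 4/3)*1521 - 28538) = √((25/3)*1521 - 28538) = √(12675 - 28538) = √(-15863) = I*√15863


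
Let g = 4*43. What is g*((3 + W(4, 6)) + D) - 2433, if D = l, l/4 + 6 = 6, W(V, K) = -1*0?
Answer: -1917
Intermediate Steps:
W(V, K) = 0
l = 0 (l = -24 + 4*6 = -24 + 24 = 0)
D = 0
g = 172
g*((3 + W(4, 6)) + D) - 2433 = 172*((3 + 0) + 0) - 2433 = 172*(3 + 0) - 2433 = 172*3 - 2433 = 516 - 2433 = -1917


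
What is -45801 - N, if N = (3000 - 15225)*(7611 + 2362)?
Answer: 121874124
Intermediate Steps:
N = -121919925 (N = -12225*9973 = -121919925)
-45801 - N = -45801 - 1*(-121919925) = -45801 + 121919925 = 121874124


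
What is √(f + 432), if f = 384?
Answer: 4*√51 ≈ 28.566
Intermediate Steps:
√(f + 432) = √(384 + 432) = √816 = 4*√51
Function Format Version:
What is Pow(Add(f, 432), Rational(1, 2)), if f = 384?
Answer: Mul(4, Pow(51, Rational(1, 2))) ≈ 28.566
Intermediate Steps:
Pow(Add(f, 432), Rational(1, 2)) = Pow(Add(384, 432), Rational(1, 2)) = Pow(816, Rational(1, 2)) = Mul(4, Pow(51, Rational(1, 2)))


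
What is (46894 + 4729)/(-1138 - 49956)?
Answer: -51623/51094 ≈ -1.0104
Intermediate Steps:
(46894 + 4729)/(-1138 - 49956) = 51623/(-51094) = 51623*(-1/51094) = -51623/51094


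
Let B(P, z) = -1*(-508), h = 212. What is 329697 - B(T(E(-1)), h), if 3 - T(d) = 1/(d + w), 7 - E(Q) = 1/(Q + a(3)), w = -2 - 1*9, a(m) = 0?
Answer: 329189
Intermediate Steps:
w = -11 (w = -2 - 9 = -11)
E(Q) = 7 - 1/Q (E(Q) = 7 - 1/(Q + 0) = 7 - 1/Q)
T(d) = 3 - 1/(-11 + d) (T(d) = 3 - 1/(d - 11) = 3 - 1/(-11 + d))
B(P, z) = 508
329697 - B(T(E(-1)), h) = 329697 - 1*508 = 329697 - 508 = 329189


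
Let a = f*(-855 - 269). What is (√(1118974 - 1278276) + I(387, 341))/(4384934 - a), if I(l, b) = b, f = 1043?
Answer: 31/505206 + I*√159302/5557266 ≈ 6.1361e-5 + 7.1821e-5*I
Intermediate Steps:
a = -1172332 (a = 1043*(-855 - 269) = 1043*(-1124) = -1172332)
(√(1118974 - 1278276) + I(387, 341))/(4384934 - a) = (√(1118974 - 1278276) + 341)/(4384934 - 1*(-1172332)) = (√(-159302) + 341)/(4384934 + 1172332) = (I*√159302 + 341)/5557266 = (341 + I*√159302)*(1/5557266) = 31/505206 + I*√159302/5557266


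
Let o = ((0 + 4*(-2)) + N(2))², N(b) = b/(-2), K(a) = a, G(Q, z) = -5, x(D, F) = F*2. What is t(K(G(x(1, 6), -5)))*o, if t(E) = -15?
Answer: -1215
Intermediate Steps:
x(D, F) = 2*F
N(b) = -b/2 (N(b) = b*(-½) = -b/2)
o = 81 (o = ((0 + 4*(-2)) - ½*2)² = ((0 - 8) - 1)² = (-8 - 1)² = (-9)² = 81)
t(K(G(x(1, 6), -5)))*o = -15*81 = -1215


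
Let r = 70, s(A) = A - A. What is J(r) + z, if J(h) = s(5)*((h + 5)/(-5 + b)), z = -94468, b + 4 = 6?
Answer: -94468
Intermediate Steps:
b = 2 (b = -4 + 6 = 2)
s(A) = 0
J(h) = 0 (J(h) = 0*((h + 5)/(-5 + 2)) = 0*((5 + h)/(-3)) = 0*((5 + h)*(-⅓)) = 0*(-5/3 - h/3) = 0)
J(r) + z = 0 - 94468 = -94468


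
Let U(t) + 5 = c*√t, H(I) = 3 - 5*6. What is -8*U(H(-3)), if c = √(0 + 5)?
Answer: 40 - 24*I*√15 ≈ 40.0 - 92.952*I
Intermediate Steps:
c = √5 ≈ 2.2361
H(I) = -27 (H(I) = 3 - 30 = -27)
U(t) = -5 + √5*√t
-8*U(H(-3)) = -8*(-5 + √5*√(-27)) = -8*(-5 + √5*(3*I*√3)) = -8*(-5 + 3*I*√15) = 40 - 24*I*√15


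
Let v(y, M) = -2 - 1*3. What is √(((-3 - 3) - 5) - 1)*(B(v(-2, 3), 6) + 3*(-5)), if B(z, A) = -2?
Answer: -34*I*√3 ≈ -58.89*I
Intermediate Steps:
v(y, M) = -5 (v(y, M) = -2 - 3 = -5)
√(((-3 - 3) - 5) - 1)*(B(v(-2, 3), 6) + 3*(-5)) = √(((-3 - 3) - 5) - 1)*(-2 + 3*(-5)) = √((-6 - 5) - 1)*(-2 - 15) = √(-11 - 1)*(-17) = √(-12)*(-17) = (2*I*√3)*(-17) = -34*I*√3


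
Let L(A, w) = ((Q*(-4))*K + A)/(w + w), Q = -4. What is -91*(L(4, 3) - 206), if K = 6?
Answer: 51688/3 ≈ 17229.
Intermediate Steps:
L(A, w) = (96 + A)/(2*w) (L(A, w) = (-4*(-4)*6 + A)/(w + w) = (16*6 + A)/((2*w)) = (96 + A)*(1/(2*w)) = (96 + A)/(2*w))
-91*(L(4, 3) - 206) = -91*((½)*(96 + 4)/3 - 206) = -91*((½)*(⅓)*100 - 206) = -91*(50/3 - 206) = -91*(-568/3) = 51688/3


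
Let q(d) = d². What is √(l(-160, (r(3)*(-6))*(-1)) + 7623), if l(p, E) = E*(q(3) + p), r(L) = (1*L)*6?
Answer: 3*I*√965 ≈ 93.193*I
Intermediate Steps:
r(L) = 6*L (r(L) = L*6 = 6*L)
l(p, E) = E*(9 + p) (l(p, E) = E*(3² + p) = E*(9 + p))
√(l(-160, (r(3)*(-6))*(-1)) + 7623) = √((((6*3)*(-6))*(-1))*(9 - 160) + 7623) = √(((18*(-6))*(-1))*(-151) + 7623) = √(-108*(-1)*(-151) + 7623) = √(108*(-151) + 7623) = √(-16308 + 7623) = √(-8685) = 3*I*√965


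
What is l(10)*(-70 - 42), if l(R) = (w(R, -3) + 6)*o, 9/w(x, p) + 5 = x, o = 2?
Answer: -8736/5 ≈ -1747.2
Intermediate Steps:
w(x, p) = 9/(-5 + x)
l(R) = 12 + 18/(-5 + R) (l(R) = (9/(-5 + R) + 6)*2 = (6 + 9/(-5 + R))*2 = 12 + 18/(-5 + R))
l(10)*(-70 - 42) = (6*(-7 + 2*10)/(-5 + 10))*(-70 - 42) = (6*(-7 + 20)/5)*(-112) = (6*(⅕)*13)*(-112) = (78/5)*(-112) = -8736/5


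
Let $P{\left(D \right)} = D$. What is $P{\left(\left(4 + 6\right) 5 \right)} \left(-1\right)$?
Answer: $-50$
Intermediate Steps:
$P{\left(\left(4 + 6\right) 5 \right)} \left(-1\right) = \left(4 + 6\right) 5 \left(-1\right) = 10 \cdot 5 \left(-1\right) = 50 \left(-1\right) = -50$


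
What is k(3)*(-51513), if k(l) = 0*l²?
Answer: 0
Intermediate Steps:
k(l) = 0
k(3)*(-51513) = 0*(-51513) = 0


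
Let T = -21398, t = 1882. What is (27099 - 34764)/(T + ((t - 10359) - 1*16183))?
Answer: 7665/46058 ≈ 0.16642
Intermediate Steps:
(27099 - 34764)/(T + ((t - 10359) - 1*16183)) = (27099 - 34764)/(-21398 + ((1882 - 10359) - 1*16183)) = -7665/(-21398 + (-8477 - 16183)) = -7665/(-21398 - 24660) = -7665/(-46058) = -7665*(-1/46058) = 7665/46058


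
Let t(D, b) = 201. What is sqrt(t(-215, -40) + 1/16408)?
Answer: sqrt(13528432918)/8204 ≈ 14.177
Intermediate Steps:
sqrt(t(-215, -40) + 1/16408) = sqrt(201 + 1/16408) = sqrt(3298009/16408) = sqrt(13528432918)/8204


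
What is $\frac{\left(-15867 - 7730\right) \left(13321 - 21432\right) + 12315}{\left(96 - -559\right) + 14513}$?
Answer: $\frac{95703791}{7584} \approx 12619.0$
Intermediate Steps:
$\frac{\left(-15867 - 7730\right) \left(13321 - 21432\right) + 12315}{\left(96 - -559\right) + 14513} = \frac{\left(-23597\right) \left(-8111\right) + 12315}{\left(96 + 559\right) + 14513} = \frac{191395267 + 12315}{655 + 14513} = \frac{191407582}{15168} = 191407582 \cdot \frac{1}{15168} = \frac{95703791}{7584}$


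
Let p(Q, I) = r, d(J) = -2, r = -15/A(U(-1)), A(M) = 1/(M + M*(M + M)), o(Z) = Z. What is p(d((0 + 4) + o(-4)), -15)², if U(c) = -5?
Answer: 455625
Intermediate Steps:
A(M) = 1/(M + 2*M²) (A(M) = 1/(M + M*(2*M)) = 1/(M + 2*M²))
r = -675 (r = -15/(1/((-5)*(1 + 2*(-5)))) = -15/((-1/(5*(1 - 10)))) = -15/((-⅕/(-9))) = -15/((-⅕*(-⅑))) = -15/1/45 = -15*45 = -675)
p(Q, I) = -675
p(d((0 + 4) + o(-4)), -15)² = (-675)² = 455625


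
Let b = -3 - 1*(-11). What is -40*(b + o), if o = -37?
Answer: 1160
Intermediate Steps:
b = 8 (b = -3 + 11 = 8)
-40*(b + o) = -40*(8 - 37) = -40*(-29) = 1160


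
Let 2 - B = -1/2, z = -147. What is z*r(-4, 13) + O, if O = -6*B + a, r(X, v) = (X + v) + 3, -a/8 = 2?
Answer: -1795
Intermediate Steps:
a = -16 (a = -8*2 = -16)
r(X, v) = 3 + X + v
B = 5/2 (B = 2 - (-1)/2 = 2 - 1*(-½) = 2 + ½ = 5/2 ≈ 2.5000)
O = -31 (O = -6*5/2 - 16 = -15 - 16 = -31)
z*r(-4, 13) + O = -147*(3 - 4 + 13) - 31 = -147*12 - 31 = -1764 - 31 = -1795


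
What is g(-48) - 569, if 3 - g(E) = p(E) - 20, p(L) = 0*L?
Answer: -546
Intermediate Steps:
p(L) = 0
g(E) = 23 (g(E) = 3 - (0 - 20) = 3 - 1*(-20) = 3 + 20 = 23)
g(-48) - 569 = 23 - 569 = -546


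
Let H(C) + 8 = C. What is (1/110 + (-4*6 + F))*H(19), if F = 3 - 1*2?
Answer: -2529/10 ≈ -252.90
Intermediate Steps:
F = 1 (F = 3 - 2 = 1)
H(C) = -8 + C
(1/110 + (-4*6 + F))*H(19) = (1/110 + (-4*6 + 1))*(-8 + 19) = (1/110 + (-24 + 1))*11 = (1/110 - 23)*11 = -2529/110*11 = -2529/10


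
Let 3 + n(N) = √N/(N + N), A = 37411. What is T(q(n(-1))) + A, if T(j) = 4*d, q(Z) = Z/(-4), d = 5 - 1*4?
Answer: 37415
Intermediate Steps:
d = 1 (d = 5 - 4 = 1)
n(N) = -3 + 1/(2*√N) (n(N) = -3 + √N/(N + N) = -3 + √N/((2*N)) = -3 + (1/(2*N))*√N = -3 + 1/(2*√N))
q(Z) = -Z/4
T(j) = 4 (T(j) = 4*1 = 4)
T(q(n(-1))) + A = 4 + 37411 = 37415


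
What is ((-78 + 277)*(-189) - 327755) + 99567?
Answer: -265799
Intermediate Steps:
((-78 + 277)*(-189) - 327755) + 99567 = (199*(-189) - 327755) + 99567 = (-37611 - 327755) + 99567 = -365366 + 99567 = -265799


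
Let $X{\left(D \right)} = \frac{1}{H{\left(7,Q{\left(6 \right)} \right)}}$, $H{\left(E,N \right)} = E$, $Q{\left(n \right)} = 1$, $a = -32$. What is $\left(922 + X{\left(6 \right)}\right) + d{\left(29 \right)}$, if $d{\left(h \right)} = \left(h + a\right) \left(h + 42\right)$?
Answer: $\frac{4964}{7} \approx 709.14$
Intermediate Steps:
$X{\left(D \right)} = \frac{1}{7}$
$d{\left(h \right)} = \left(-32 + h\right) \left(42 + h\right)$ ($d{\left(h \right)} = \left(h - 32\right) \left(h + 42\right) = \left(-32 + h\right) \left(42 + h\right)$)
$\left(922 + X{\left(6 \right)}\right) + d{\left(29 \right)} = \left(922 + \frac{1}{7}\right) + \left(-1344 + 29^{2} + 10 \cdot 29\right) = \frac{6455}{7} + \left(-1344 + 841 + 290\right) = \frac{6455}{7} - 213 = \frac{4964}{7}$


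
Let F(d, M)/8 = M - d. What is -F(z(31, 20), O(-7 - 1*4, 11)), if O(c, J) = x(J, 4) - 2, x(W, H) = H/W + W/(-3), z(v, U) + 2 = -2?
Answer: 344/33 ≈ 10.424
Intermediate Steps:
z(v, U) = -4 (z(v, U) = -2 - 2 = -4)
x(W, H) = -W/3 + H/W (x(W, H) = H/W + W*(-⅓) = H/W - W/3 = -W/3 + H/W)
O(c, J) = -2 + 4/J - J/3 (O(c, J) = (-J/3 + 4/J) - 2 = (4/J - J/3) - 2 = -2 + 4/J - J/3)
F(d, M) = -8*d + 8*M (F(d, M) = 8*(M - d) = -8*d + 8*M)
-F(z(31, 20), O(-7 - 1*4, 11)) = -(-8*(-4) + 8*(-2 + 4/11 - ⅓*11)) = -(32 + 8*(-2 + 4*(1/11) - 11/3)) = -(32 + 8*(-2 + 4/11 - 11/3)) = -(32 + 8*(-175/33)) = -(32 - 1400/33) = -1*(-344/33) = 344/33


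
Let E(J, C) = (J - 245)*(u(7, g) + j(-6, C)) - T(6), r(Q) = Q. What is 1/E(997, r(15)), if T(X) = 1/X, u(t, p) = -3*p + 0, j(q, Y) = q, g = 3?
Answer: -6/67681 ≈ -8.8651e-5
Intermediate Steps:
u(t, p) = -3*p
T(X) = 1/X
E(J, C) = 22049/6 - 15*J (E(J, C) = (J - 245)*(-3*3 - 6) - 1/6 = (-245 + J)*(-9 - 6) - 1*⅙ = (-245 + J)*(-15) - ⅙ = (3675 - 15*J) - ⅙ = 22049/6 - 15*J)
1/E(997, r(15)) = 1/(22049/6 - 15*997) = 1/(22049/6 - 14955) = 1/(-67681/6) = -6/67681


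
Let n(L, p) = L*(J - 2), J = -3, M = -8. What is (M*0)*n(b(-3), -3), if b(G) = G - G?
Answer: 0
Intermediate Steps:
b(G) = 0
n(L, p) = -5*L (n(L, p) = L*(-3 - 2) = L*(-5) = -5*L)
(M*0)*n(b(-3), -3) = (-8*0)*(-5*0) = 0*0 = 0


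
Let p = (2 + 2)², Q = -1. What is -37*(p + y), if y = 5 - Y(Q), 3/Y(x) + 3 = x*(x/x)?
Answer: -3219/4 ≈ -804.75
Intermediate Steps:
p = 16 (p = 4² = 16)
Y(x) = 3/(-3 + x) (Y(x) = 3/(-3 + x*(x/x)) = 3/(-3 + x*1) = 3/(-3 + x))
y = 23/4 (y = 5 - 3/(-3 - 1) = 5 - 3/(-4) = 5 - 3*(-1)/4 = 5 - 1*(-¾) = 5 + ¾ = 23/4 ≈ 5.7500)
-37*(p + y) = -37*(16 + 23/4) = -37*87/4 = -3219/4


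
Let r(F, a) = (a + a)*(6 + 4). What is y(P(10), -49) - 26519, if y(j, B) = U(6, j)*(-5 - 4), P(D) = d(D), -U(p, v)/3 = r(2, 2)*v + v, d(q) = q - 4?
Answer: -19877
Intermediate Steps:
r(F, a) = 20*a (r(F, a) = (2*a)*10 = 20*a)
d(q) = -4 + q
U(p, v) = -123*v (U(p, v) = -3*((20*2)*v + v) = -3*(40*v + v) = -123*v)
P(D) = -4 + D
y(j, B) = 1107*j (y(j, B) = (-123*j)*(-5 - 4) = -123*j*(-9) = 1107*j)
y(P(10), -49) - 26519 = 1107*(-4 + 10) - 26519 = 1107*6 - 26519 = 6642 - 26519 = -19877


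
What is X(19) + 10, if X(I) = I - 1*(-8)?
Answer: 37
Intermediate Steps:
X(I) = 8 + I (X(I) = I + 8 = 8 + I)
X(19) + 10 = (8 + 19) + 10 = 27 + 10 = 37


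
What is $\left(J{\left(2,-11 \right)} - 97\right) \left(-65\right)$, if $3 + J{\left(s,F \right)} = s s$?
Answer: $6240$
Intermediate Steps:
$J{\left(s,F \right)} = -3 + s^{2}$ ($J{\left(s,F \right)} = -3 + s s = -3 + s^{2}$)
$\left(J{\left(2,-11 \right)} - 97\right) \left(-65\right) = \left(\left(-3 + 2^{2}\right) - 97\right) \left(-65\right) = \left(\left(-3 + 4\right) - 97\right) \left(-65\right) = \left(1 - 97\right) \left(-65\right) = \left(-96\right) \left(-65\right) = 6240$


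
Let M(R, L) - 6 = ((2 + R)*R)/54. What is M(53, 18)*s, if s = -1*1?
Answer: -3239/54 ≈ -59.982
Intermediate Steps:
M(R, L) = 6 + R*(2 + R)/54 (M(R, L) = 6 + ((2 + R)*R)/54 = 6 + (R*(2 + R))*(1/54) = 6 + R*(2 + R)/54)
s = -1
M(53, 18)*s = (6 + (1/27)*53 + (1/54)*53²)*(-1) = (6 + 53/27 + (1/54)*2809)*(-1) = (6 + 53/27 + 2809/54)*(-1) = (3239/54)*(-1) = -3239/54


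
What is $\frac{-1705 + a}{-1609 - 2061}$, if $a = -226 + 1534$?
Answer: $\frac{397}{3670} \approx 0.10817$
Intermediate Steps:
$a = 1308$
$\frac{-1705 + a}{-1609 - 2061} = \frac{-1705 + 1308}{-1609 - 2061} = - \frac{397}{-3670} = \left(-397\right) \left(- \frac{1}{3670}\right) = \frac{397}{3670}$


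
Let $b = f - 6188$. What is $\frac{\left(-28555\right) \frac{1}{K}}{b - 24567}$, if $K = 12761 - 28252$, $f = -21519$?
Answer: $- \frac{28555}{809776534} \approx -3.5263 \cdot 10^{-5}$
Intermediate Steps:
$K = -15491$
$b = -27707$ ($b = -21519 - 6188 = -27707$)
$\frac{\left(-28555\right) \frac{1}{K}}{b - 24567} = \frac{\left(-28555\right) \frac{1}{-15491}}{-27707 - 24567} = \frac{\left(-28555\right) \left(- \frac{1}{15491}\right)}{-27707 - 24567} = \frac{28555}{15491 \left(-52274\right)} = \frac{28555}{15491} \left(- \frac{1}{52274}\right) = - \frac{28555}{809776534}$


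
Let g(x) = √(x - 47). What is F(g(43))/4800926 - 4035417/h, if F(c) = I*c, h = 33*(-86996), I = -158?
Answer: 1345139/956956 - 158*I/2400463 ≈ 1.4056 - 6.5821e-5*I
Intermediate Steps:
g(x) = √(-47 + x)
h = -2870868
F(c) = -158*c
F(g(43))/4800926 - 4035417/h = -158*√(-47 + 43)/4800926 - 4035417/(-2870868) = -316*I*(1/4800926) - 4035417*(-1/2870868) = -316*I*(1/4800926) + 1345139/956956 = -158*I/2400463 + 1345139/956956 = 1345139/956956 - 158*I/2400463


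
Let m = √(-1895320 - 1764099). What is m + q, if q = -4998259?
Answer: -4998259 + I*√3659419 ≈ -4.9983e+6 + 1913.0*I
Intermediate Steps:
m = I*√3659419 (m = √(-3659419) = I*√3659419 ≈ 1913.0*I)
m + q = I*√3659419 - 4998259 = -4998259 + I*√3659419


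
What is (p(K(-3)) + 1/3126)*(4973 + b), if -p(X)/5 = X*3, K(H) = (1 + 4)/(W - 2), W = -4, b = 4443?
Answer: 183969808/1563 ≈ 1.1770e+5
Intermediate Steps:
K(H) = -⅚ (K(H) = (1 + 4)/(-4 - 2) = 5/(-6) = 5*(-⅙) = -⅚)
p(X) = -15*X (p(X) = -5*X*3 = -15*X)
(p(K(-3)) + 1/3126)*(4973 + b) = (-15*(-⅚) + 1/3126)*(4973 + 4443) = (25/2 + 1/3126)*9416 = (19538/1563)*9416 = 183969808/1563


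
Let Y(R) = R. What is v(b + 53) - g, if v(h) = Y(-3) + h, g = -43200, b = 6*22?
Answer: 43382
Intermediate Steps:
b = 132
v(h) = -3 + h
v(b + 53) - g = (-3 + (132 + 53)) - 1*(-43200) = (-3 + 185) + 43200 = 182 + 43200 = 43382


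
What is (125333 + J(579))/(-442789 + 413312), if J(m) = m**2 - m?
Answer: -459995/29477 ≈ -15.605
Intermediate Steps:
(125333 + J(579))/(-442789 + 413312) = (125333 + 579*(-1 + 579))/(-442789 + 413312) = (125333 + 579*578)/(-29477) = (125333 + 334662)*(-1/29477) = 459995*(-1/29477) = -459995/29477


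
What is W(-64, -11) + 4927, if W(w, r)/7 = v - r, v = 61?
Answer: 5431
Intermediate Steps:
W(w, r) = 427 - 7*r (W(w, r) = 7*(61 - r) = 427 - 7*r)
W(-64, -11) + 4927 = (427 - 7*(-11)) + 4927 = (427 + 77) + 4927 = 504 + 4927 = 5431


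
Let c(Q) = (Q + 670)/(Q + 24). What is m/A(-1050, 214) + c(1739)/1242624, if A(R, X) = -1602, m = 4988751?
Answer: -607171491840383/194976403968 ≈ -3114.1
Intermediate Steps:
c(Q) = (670 + Q)/(24 + Q)
m/A(-1050, 214) + c(1739)/1242624 = 4988751/(-1602) + ((670 + 1739)/(24 + 1739))/1242624 = 4988751*(-1/1602) + (2409/1763)*(1/1242624) = -1662917/534 + ((1/1763)*2409)*(1/1242624) = -1662917/534 + (2409/1763)*(1/1242624) = -1662917/534 + 803/730248704 = -607171491840383/194976403968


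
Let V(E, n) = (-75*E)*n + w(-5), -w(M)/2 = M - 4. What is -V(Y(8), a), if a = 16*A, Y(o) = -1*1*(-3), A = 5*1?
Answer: 17982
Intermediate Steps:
A = 5
Y(o) = 3 (Y(o) = -1*(-3) = 3)
w(M) = 8 - 2*M (w(M) = -2*(M - 4) = -2*(-4 + M) = 8 - 2*M)
a = 80 (a = 16*5 = 80)
V(E, n) = 18 - 75*E*n (V(E, n) = (-75*E)*n + (8 - 2*(-5)) = -75*E*n + (8 + 10) = -75*E*n + 18 = 18 - 75*E*n)
-V(Y(8), a) = -(18 - 75*3*80) = -(18 - 18000) = -1*(-17982) = 17982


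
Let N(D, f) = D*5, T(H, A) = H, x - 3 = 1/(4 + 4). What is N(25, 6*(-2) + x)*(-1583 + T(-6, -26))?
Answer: -198625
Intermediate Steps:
x = 25/8 (x = 3 + 1/(4 + 4) = 3 + 1/8 = 3 + ⅛ = 25/8 ≈ 3.1250)
N(D, f) = 5*D
N(25, 6*(-2) + x)*(-1583 + T(-6, -26)) = (5*25)*(-1583 - 6) = 125*(-1589) = -198625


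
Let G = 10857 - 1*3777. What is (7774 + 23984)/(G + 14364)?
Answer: 5293/3574 ≈ 1.4810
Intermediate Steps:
G = 7080 (G = 10857 - 3777 = 7080)
(7774 + 23984)/(G + 14364) = (7774 + 23984)/(7080 + 14364) = 31758/21444 = 31758*(1/21444) = 5293/3574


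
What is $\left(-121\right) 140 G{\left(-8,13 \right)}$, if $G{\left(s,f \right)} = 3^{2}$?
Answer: $-152460$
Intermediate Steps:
$G{\left(s,f \right)} = 9$
$\left(-121\right) 140 G{\left(-8,13 \right)} = \left(-121\right) 140 \cdot 9 = \left(-16940\right) 9 = -152460$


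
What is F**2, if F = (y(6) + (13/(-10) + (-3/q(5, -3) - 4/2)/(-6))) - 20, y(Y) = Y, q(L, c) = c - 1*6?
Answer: 456976/2025 ≈ 225.67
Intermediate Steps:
q(L, c) = -6 + c (q(L, c) = c - 6 = -6 + c)
F = -676/45 (F = (6 + (13/(-10) + (-3/(-6 - 3) - 4/2)/(-6))) - 20 = (6 + (13*(-1/10) + (-3/(-9) - 4*1/2)*(-1/6))) - 20 = (6 + (-13/10 + (-3*(-1/9) - 2)*(-1/6))) - 20 = (6 + (-13/10 + (1/3 - 2)*(-1/6))) - 20 = (6 + (-13/10 - 5/3*(-1/6))) - 20 = (6 + (-13/10 + 5/18)) - 20 = (6 - 46/45) - 20 = 224/45 - 20 = -676/45 ≈ -15.022)
F**2 = (-676/45)**2 = 456976/2025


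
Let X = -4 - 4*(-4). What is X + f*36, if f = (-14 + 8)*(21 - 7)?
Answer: -3012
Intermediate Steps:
X = 12 (X = -4 + 16 = 12)
f = -84 (f = -6*14 = -84)
X + f*36 = 12 - 84*36 = 12 - 3024 = -3012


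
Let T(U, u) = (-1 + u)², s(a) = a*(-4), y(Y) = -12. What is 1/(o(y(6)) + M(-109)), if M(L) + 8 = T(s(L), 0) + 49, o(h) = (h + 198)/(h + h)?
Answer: 4/137 ≈ 0.029197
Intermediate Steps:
s(a) = -4*a
o(h) = (198 + h)/(2*h) (o(h) = (198 + h)/((2*h)) = (198 + h)*(1/(2*h)) = (198 + h)/(2*h))
M(L) = 42 (M(L) = -8 + ((-1 + 0)² + 49) = -8 + ((-1)² + 49) = -8 + (1 + 49) = -8 + 50 = 42)
1/(o(y(6)) + M(-109)) = 1/((½)*(198 - 12)/(-12) + 42) = 1/((½)*(-1/12)*186 + 42) = 1/(-31/4 + 42) = 1/(137/4) = 4/137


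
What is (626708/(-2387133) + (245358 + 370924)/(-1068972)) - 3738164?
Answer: -1589828009577567491/425296389546 ≈ -3.7382e+6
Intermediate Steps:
(626708/(-2387133) + (245358 + 370924)/(-1068972)) - 3738164 = (626708*(-1/2387133) + 616282*(-1/1068972)) - 3738164 = (-626708/2387133 - 308141/534486) - 3738164 = -356846733947/425296389546 - 3738164 = -1589828009577567491/425296389546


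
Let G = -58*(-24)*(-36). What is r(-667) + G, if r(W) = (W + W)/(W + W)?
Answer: -50111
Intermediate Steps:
r(W) = 1 (r(W) = (2*W)/((2*W)) = (2*W)*(1/(2*W)) = 1)
G = -50112 (G = 1392*(-36) = -50112)
r(-667) + G = 1 - 50112 = -50111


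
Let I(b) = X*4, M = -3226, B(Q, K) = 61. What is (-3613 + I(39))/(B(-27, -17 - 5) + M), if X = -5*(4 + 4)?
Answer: 3773/3165 ≈ 1.1921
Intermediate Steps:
X = -40 (X = -5*8 = -40)
I(b) = -160 (I(b) = -40*4 = -160)
(-3613 + I(39))/(B(-27, -17 - 5) + M) = (-3613 - 160)/(61 - 3226) = -3773/(-3165) = -3773*(-1/3165) = 3773/3165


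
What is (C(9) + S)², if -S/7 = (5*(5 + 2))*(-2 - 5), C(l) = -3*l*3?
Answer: 2669956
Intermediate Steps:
C(l) = -9*l
S = 1715 (S = -7*5*(5 + 2)*(-2 - 5) = -7*5*7*(-7) = -245*(-7) = -7*(-245) = 1715)
(C(9) + S)² = (-9*9 + 1715)² = (-81 + 1715)² = 1634² = 2669956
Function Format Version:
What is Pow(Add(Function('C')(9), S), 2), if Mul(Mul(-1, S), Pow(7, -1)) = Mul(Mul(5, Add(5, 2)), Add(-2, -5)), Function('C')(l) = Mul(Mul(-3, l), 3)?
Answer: 2669956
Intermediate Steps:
Function('C')(l) = Mul(-9, l)
S = 1715 (S = Mul(-7, Mul(Mul(5, Add(5, 2)), Add(-2, -5))) = Mul(-7, Mul(Mul(5, 7), -7)) = Mul(-7, Mul(35, -7)) = Mul(-7, -245) = 1715)
Pow(Add(Function('C')(9), S), 2) = Pow(Add(Mul(-9, 9), 1715), 2) = Pow(Add(-81, 1715), 2) = Pow(1634, 2) = 2669956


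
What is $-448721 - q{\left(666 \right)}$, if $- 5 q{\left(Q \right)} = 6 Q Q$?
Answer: $\frac{417731}{5} \approx 83546.0$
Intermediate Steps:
$q{\left(Q \right)} = - \frac{6 Q^{2}}{5}$ ($q{\left(Q \right)} = - \frac{6 Q Q}{5} = - \frac{6 Q^{2}}{5}$)
$-448721 - q{\left(666 \right)} = -448721 - - \frac{6 \cdot 666^{2}}{5} = -448721 - \left(- \frac{6}{5}\right) 443556 = -448721 - - \frac{2661336}{5} = -448721 + \frac{2661336}{5} = \frac{417731}{5}$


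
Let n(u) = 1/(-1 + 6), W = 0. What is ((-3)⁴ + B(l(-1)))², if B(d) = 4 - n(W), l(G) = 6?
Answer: 179776/25 ≈ 7191.0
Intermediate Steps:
n(u) = ⅕ (n(u) = 1/5 = ⅕)
B(d) = 19/5 (B(d) = 4 - 1*⅕ = 4 - ⅕ = 19/5)
((-3)⁴ + B(l(-1)))² = ((-3)⁴ + 19/5)² = (81 + 19/5)² = (424/5)² = 179776/25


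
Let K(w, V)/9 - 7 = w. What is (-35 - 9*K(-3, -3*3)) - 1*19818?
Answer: -20177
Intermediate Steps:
K(w, V) = 63 + 9*w
(-35 - 9*K(-3, -3*3)) - 1*19818 = (-35 - 9*(63 + 9*(-3))) - 1*19818 = (-35 - 9*(63 - 27)) - 19818 = (-35 - 9*36) - 19818 = (-35 - 324) - 19818 = -359 - 19818 = -20177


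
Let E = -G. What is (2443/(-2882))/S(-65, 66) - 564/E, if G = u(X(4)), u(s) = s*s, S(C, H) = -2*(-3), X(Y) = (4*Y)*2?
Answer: 453191/1106688 ≈ 0.40950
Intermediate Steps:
X(Y) = 8*Y
S(C, H) = 6
u(s) = s²
G = 1024 (G = (8*4)² = 32² = 1024)
E = -1024 (E = -1*1024 = -1024)
(2443/(-2882))/S(-65, 66) - 564/E = (2443/(-2882))/6 - 564/(-1024) = (2443*(-1/2882))*(⅙) - 564*(-1/1024) = -2443/2882*⅙ + 141/256 = -2443/17292 + 141/256 = 453191/1106688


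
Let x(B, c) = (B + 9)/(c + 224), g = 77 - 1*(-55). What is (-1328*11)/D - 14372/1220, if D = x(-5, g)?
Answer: -396537753/305 ≈ -1.3001e+6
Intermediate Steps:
g = 132 (g = 77 + 55 = 132)
x(B, c) = (9 + B)/(224 + c)
D = 1/89 (D = (9 - 5)/(224 + 132) = 4/356 = (1/356)*4 = 1/89 ≈ 0.011236)
(-1328*11)/D - 14372/1220 = (-1328*11)/(1/89) - 14372/1220 = -14608*89 - 14372*1/1220 = -1300112 - 3593/305 = -396537753/305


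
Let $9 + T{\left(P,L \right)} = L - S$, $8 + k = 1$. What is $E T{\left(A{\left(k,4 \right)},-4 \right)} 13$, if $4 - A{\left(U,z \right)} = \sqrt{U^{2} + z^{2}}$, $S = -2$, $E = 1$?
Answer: $-143$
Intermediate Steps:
$k = -7$ ($k = -8 + 1 = -7$)
$A{\left(U,z \right)} = 4 - \sqrt{U^{2} + z^{2}}$
$T{\left(P,L \right)} = -7 + L$ ($T{\left(P,L \right)} = -9 + \left(L - -2\right) = -9 + \left(L + 2\right) = -9 + \left(2 + L\right) = -7 + L$)
$E T{\left(A{\left(k,4 \right)},-4 \right)} 13 = 1 \left(-7 - 4\right) 13 = 1 \left(-11\right) 13 = \left(-11\right) 13 = -143$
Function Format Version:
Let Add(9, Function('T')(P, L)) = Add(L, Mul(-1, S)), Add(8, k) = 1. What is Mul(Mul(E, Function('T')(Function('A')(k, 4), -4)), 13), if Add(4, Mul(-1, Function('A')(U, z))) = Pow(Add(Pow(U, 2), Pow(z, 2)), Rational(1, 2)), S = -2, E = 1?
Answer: -143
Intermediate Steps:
k = -7 (k = Add(-8, 1) = -7)
Function('A')(U, z) = Add(4, Mul(-1, Pow(Add(Pow(U, 2), Pow(z, 2)), Rational(1, 2))))
Function('T')(P, L) = Add(-7, L) (Function('T')(P, L) = Add(-9, Add(L, Mul(-1, -2))) = Add(-9, Add(L, 2)) = Add(-9, Add(2, L)) = Add(-7, L))
Mul(Mul(E, Function('T')(Function('A')(k, 4), -4)), 13) = Mul(Mul(1, Add(-7, -4)), 13) = Mul(Mul(1, -11), 13) = Mul(-11, 13) = -143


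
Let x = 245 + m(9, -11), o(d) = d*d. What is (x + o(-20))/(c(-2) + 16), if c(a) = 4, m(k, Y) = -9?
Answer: 159/5 ≈ 31.800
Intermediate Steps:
o(d) = d²
x = 236 (x = 245 - 9 = 236)
(x + o(-20))/(c(-2) + 16) = (236 + (-20)²)/(4 + 16) = (236 + 400)/20 = 636*(1/20) = 159/5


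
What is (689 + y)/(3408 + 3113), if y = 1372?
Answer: 2061/6521 ≈ 0.31606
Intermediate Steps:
(689 + y)/(3408 + 3113) = (689 + 1372)/(3408 + 3113) = 2061/6521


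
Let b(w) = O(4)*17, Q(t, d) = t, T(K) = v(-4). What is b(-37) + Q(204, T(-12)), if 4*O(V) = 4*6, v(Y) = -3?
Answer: 306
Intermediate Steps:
T(K) = -3
O(V) = 6 (O(V) = (4*6)/4 = (1/4)*24 = 6)
b(w) = 102 (b(w) = 6*17 = 102)
b(-37) + Q(204, T(-12)) = 102 + 204 = 306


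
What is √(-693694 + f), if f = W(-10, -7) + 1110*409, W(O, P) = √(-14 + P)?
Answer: √(-239704 + I*√21) ≈ 0.005 + 489.6*I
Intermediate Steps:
f = 453990 + I*√21 (f = √(-14 - 7) + 1110*409 = √(-21) + 453990 = I*√21 + 453990 = 453990 + I*√21 ≈ 4.5399e+5 + 4.5826*I)
√(-693694 + f) = √(-693694 + (453990 + I*√21)) = √(-239704 + I*√21)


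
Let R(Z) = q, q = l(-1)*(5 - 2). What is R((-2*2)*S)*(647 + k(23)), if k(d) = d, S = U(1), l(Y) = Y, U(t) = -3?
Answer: -2010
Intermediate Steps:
S = -3
q = -3 (q = -(5 - 2) = -1*3 = -3)
R(Z) = -3
R((-2*2)*S)*(647 + k(23)) = -3*(647 + 23) = -3*670 = -2010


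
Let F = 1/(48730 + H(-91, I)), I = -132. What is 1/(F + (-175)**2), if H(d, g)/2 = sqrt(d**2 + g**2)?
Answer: 72719371248730/2227030745984712501 + 2*sqrt(25705)/2227030745984712501 ≈ 3.2653e-5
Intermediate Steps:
H(d, g) = 2*sqrt(d**2 + g**2)
F = 1/(48730 + 2*sqrt(25705)) (F = 1/(48730 + 2*sqrt((-91)**2 + (-132)**2)) = 1/(48730 + 2*sqrt(8281 + 17424)) = 1/(48730 + 2*sqrt(25705)) ≈ 2.0387e-5)
1/(F + (-175)**2) = 1/((4873/237451008 - sqrt(25705)/1187255040) + (-175)**2) = 1/((4873/237451008 - sqrt(25705)/1187255040) + 30625) = 1/(7271937124873/237451008 - sqrt(25705)/1187255040)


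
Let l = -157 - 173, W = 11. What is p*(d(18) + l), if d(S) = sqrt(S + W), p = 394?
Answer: -130020 + 394*sqrt(29) ≈ -1.2790e+5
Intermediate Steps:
d(S) = sqrt(11 + S) (d(S) = sqrt(S + 11) = sqrt(11 + S))
l = -330
p*(d(18) + l) = 394*(sqrt(11 + 18) - 330) = 394*(sqrt(29) - 330) = 394*(-330 + sqrt(29)) = -130020 + 394*sqrt(29)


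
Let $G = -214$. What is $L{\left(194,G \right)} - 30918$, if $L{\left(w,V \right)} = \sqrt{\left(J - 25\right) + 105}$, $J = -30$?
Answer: $-30918 + 5 \sqrt{2} \approx -30911.0$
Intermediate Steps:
$L{\left(w,V \right)} = 5 \sqrt{2}$ ($L{\left(w,V \right)} = \sqrt{\left(-30 - 25\right) + 105} = \sqrt{-55 + 105} = \sqrt{50} = 5 \sqrt{2}$)
$L{\left(194,G \right)} - 30918 = 5 \sqrt{2} - 30918 = -30918 + 5 \sqrt{2}$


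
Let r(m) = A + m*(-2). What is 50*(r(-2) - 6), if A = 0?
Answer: -100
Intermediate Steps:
r(m) = -2*m (r(m) = 0 + m*(-2) = 0 - 2*m = -2*m)
50*(r(-2) - 6) = 50*(-2*(-2) - 6) = 50*(4 - 6) = 50*(-2) = -100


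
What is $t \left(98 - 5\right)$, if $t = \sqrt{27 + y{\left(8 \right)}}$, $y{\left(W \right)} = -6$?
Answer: $93 \sqrt{21} \approx 426.18$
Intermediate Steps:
$t = \sqrt{21}$ ($t = \sqrt{27 - 6} = \sqrt{21} \approx 4.5826$)
$t \left(98 - 5\right) = \sqrt{21} \left(98 - 5\right) = \sqrt{21} \cdot 93 = 93 \sqrt{21}$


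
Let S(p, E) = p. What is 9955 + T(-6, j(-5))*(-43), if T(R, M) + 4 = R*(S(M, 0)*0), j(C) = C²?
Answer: 10127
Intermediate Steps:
T(R, M) = -4 (T(R, M) = -4 + R*(M*0) = -4 + R*0 = -4 + 0 = -4)
9955 + T(-6, j(-5))*(-43) = 9955 - 4*(-43) = 9955 + 172 = 10127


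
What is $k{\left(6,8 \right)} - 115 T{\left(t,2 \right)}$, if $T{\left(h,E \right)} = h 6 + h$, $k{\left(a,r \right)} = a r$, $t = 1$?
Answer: $-757$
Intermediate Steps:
$T{\left(h,E \right)} = 7 h$ ($T{\left(h,E \right)} = 6 h + h = 7 h$)
$k{\left(6,8 \right)} - 115 T{\left(t,2 \right)} = 6 \cdot 8 - 115 \cdot 7 \cdot 1 = 48 - 805 = -757$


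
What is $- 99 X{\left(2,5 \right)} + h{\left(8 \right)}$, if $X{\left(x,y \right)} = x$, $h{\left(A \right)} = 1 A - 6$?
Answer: $-196$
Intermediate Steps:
$h{\left(A \right)} = -6 + A$ ($h{\left(A \right)} = A - 6 = -6 + A$)
$- 99 X{\left(2,5 \right)} + h{\left(8 \right)} = \left(-99\right) 2 + \left(-6 + 8\right) = -198 + 2 = -196$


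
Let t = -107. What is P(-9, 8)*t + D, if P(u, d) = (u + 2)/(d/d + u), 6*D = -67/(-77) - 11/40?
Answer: -576119/6160 ≈ -93.526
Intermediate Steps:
D = 611/6160 (D = (-67/(-77) - 11/40)/6 = (-67*(-1/77) - 11*1/40)/6 = (67/77 - 11/40)/6 = (1/6)*(1833/3080) = 611/6160 ≈ 0.099188)
P(u, d) = (2 + u)/(1 + u)
P(-9, 8)*t + D = ((2 - 9)/(1 - 9))*(-107) + 611/6160 = (-7/(-8))*(-107) + 611/6160 = -1/8*(-7)*(-107) + 611/6160 = (7/8)*(-107) + 611/6160 = -749/8 + 611/6160 = -576119/6160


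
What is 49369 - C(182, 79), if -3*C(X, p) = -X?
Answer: 147925/3 ≈ 49308.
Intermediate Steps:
C(X, p) = X/3 (C(X, p) = -(-1)*X/3 = X/3)
49369 - C(182, 79) = 49369 - 182/3 = 147925/3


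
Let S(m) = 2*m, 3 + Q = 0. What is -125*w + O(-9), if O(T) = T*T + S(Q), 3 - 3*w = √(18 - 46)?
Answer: -50 + 250*I*√7/3 ≈ -50.0 + 220.48*I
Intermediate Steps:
Q = -3 (Q = -3 + 0 = -3)
w = 1 - 2*I*√7/3 (w = 1 - √(18 - 46)/3 = 1 - 2*I*√7/3 ≈ 1.0 - 1.7638*I)
O(T) = -6 + T² (O(T) = T*T + 2*(-3) = T² - 6 = -6 + T²)
-125*w + O(-9) = -125*(1 - 2*I*√7/3) + (-6 + (-9)²) = (-125 + 250*I*√7/3) + (-6 + 81) = (-125 + 250*I*√7/3) + 75 = -50 + 250*I*√7/3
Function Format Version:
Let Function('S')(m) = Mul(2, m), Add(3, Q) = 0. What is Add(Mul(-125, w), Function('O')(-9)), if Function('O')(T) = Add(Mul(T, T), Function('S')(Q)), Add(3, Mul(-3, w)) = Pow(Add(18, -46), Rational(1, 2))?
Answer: Add(-50, Mul(Rational(250, 3), I, Pow(7, Rational(1, 2)))) ≈ Add(-50.000, Mul(220.48, I))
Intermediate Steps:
Q = -3 (Q = Add(-3, 0) = -3)
w = Add(1, Mul(Rational(-2, 3), I, Pow(7, Rational(1, 2)))) (w = Add(1, Mul(Rational(-1, 3), Pow(Add(18, -46), Rational(1, 2)))) = Add(1, Mul(Rational(-1, 3), Pow(-28, Rational(1, 2)))) = Add(1, Mul(Rational(-1, 3), Mul(2, I, Pow(7, Rational(1, 2))))) = Add(1, Mul(Rational(-2, 3), I, Pow(7, Rational(1, 2)))) ≈ Add(1.0000, Mul(-1.7638, I)))
Function('O')(T) = Add(-6, Pow(T, 2)) (Function('O')(T) = Add(Mul(T, T), Mul(2, -3)) = Add(Pow(T, 2), -6) = Add(-6, Pow(T, 2)))
Add(Mul(-125, w), Function('O')(-9)) = Add(Mul(-125, Add(1, Mul(Rational(-2, 3), I, Pow(7, Rational(1, 2))))), Add(-6, Pow(-9, 2))) = Add(Add(-125, Mul(Rational(250, 3), I, Pow(7, Rational(1, 2)))), Add(-6, 81)) = Add(Add(-125, Mul(Rational(250, 3), I, Pow(7, Rational(1, 2)))), 75) = Add(-50, Mul(Rational(250, 3), I, Pow(7, Rational(1, 2))))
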